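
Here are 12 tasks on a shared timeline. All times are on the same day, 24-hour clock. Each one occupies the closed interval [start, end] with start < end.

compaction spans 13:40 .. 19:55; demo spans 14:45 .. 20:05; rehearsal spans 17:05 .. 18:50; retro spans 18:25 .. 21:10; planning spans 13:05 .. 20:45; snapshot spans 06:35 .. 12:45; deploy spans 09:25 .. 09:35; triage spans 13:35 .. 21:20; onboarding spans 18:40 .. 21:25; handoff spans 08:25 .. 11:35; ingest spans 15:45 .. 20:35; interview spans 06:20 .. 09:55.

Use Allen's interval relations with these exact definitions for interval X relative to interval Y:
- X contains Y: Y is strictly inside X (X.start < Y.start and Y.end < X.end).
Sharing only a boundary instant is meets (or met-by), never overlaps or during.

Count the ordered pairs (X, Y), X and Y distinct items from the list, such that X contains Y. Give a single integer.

16

Checking all 132 ordered pairs for relation 'contains'; matching pairs in alphabetical order:
(compaction, rehearsal): compaction contains rehearsal ✓
(demo, rehearsal): demo contains rehearsal ✓
(handoff, deploy): handoff contains deploy ✓
(ingest, rehearsal): ingest contains rehearsal ✓
(interview, deploy): interview contains deploy ✓
(planning, compaction): planning contains compaction ✓
(planning, demo): planning contains demo ✓
(planning, ingest): planning contains ingest ✓
(planning, rehearsal): planning contains rehearsal ✓
(snapshot, deploy): snapshot contains deploy ✓
(snapshot, handoff): snapshot contains handoff ✓
(triage, compaction): triage contains compaction ✓
(triage, demo): triage contains demo ✓
(triage, ingest): triage contains ingest ✓
(triage, rehearsal): triage contains rehearsal ✓
(triage, retro): triage contains retro ✓
Count: 16.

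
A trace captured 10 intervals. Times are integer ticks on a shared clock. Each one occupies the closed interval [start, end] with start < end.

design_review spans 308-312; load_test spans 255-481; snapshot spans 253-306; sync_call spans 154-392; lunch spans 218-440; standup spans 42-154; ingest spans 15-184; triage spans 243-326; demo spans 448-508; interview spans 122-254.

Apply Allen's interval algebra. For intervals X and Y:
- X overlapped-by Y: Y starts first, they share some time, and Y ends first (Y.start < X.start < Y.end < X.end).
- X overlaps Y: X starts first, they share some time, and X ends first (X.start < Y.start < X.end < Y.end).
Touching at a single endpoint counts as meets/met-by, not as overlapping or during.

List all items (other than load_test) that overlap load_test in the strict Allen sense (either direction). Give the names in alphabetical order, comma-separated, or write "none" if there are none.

Target load_test = [255, 481].
demo [448, 508] → overlapped-by → yes.
design_review [308, 312] → during → no.
ingest [15, 184] → before → no.
interview [122, 254] → before → no.
lunch [218, 440] → overlaps → yes.
snapshot [253, 306] → overlaps → yes.
standup [42, 154] → before → no.
sync_call [154, 392] → overlaps → yes.
triage [243, 326] → overlaps → yes.
Result: demo, lunch, snapshot, sync_call, triage.

demo, lunch, snapshot, sync_call, triage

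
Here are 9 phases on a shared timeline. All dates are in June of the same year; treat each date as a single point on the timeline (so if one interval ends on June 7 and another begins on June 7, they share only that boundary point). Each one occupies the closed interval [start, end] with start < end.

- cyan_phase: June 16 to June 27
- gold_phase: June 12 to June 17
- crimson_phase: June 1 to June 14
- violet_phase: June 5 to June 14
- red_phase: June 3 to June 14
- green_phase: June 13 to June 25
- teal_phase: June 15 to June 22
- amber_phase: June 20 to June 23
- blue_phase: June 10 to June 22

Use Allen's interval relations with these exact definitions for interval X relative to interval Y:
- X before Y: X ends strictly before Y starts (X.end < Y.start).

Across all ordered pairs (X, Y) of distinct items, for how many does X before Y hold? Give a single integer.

10

Checking all 72 ordered pairs for relation 'before'; matching pairs in alphabetical order:
(crimson_phase, amber_phase): crimson_phase before amber_phase ✓
(crimson_phase, cyan_phase): crimson_phase before cyan_phase ✓
(crimson_phase, teal_phase): crimson_phase before teal_phase ✓
(gold_phase, amber_phase): gold_phase before amber_phase ✓
(red_phase, amber_phase): red_phase before amber_phase ✓
(red_phase, cyan_phase): red_phase before cyan_phase ✓
(red_phase, teal_phase): red_phase before teal_phase ✓
(violet_phase, amber_phase): violet_phase before amber_phase ✓
(violet_phase, cyan_phase): violet_phase before cyan_phase ✓
(violet_phase, teal_phase): violet_phase before teal_phase ✓
Count: 10.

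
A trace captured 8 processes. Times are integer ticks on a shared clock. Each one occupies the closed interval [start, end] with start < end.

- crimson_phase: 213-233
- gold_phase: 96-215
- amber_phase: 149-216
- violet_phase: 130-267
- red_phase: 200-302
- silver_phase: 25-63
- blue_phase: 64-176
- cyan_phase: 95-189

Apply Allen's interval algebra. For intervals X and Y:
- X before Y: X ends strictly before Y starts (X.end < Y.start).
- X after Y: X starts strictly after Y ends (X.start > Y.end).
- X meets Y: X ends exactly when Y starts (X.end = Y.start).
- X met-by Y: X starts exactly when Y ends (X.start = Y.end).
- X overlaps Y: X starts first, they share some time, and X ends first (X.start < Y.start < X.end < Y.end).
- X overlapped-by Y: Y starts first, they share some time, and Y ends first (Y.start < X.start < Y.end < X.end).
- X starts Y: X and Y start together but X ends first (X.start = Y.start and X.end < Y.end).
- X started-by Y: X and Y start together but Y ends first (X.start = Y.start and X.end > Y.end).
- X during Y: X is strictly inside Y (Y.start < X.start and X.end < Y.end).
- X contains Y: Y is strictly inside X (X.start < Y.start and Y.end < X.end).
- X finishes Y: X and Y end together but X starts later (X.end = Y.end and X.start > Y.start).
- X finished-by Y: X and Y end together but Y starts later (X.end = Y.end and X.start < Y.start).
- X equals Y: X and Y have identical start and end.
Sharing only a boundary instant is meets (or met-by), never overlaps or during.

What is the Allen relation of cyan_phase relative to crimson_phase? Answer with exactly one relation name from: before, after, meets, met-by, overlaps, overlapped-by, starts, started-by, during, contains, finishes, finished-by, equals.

before

cyan_phase = [95, 189]; crimson_phase = [213, 233].
Compare endpoints: cyan_phase.start < crimson_phase.start, cyan_phase.start < crimson_phase.end, cyan_phase.end < crimson_phase.start, cyan_phase.end < crimson_phase.end.
That pattern is 'before'.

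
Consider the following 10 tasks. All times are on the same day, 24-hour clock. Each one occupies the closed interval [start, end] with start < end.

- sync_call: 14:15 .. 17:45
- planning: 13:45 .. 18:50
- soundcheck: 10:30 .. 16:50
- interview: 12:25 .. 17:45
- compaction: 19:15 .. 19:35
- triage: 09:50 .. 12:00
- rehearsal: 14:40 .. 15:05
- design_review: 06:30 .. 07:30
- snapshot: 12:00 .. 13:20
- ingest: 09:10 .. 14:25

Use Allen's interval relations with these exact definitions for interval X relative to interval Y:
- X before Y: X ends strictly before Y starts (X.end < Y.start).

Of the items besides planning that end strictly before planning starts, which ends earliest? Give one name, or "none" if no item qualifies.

Target planning = [13:45, 18:50].
compaction [19:15, 19:35] → after → excluded.
design_review [06:30, 07:30] → before → candidate.
ingest [09:10, 14:25] → overlaps → excluded.
interview [12:25, 17:45] → overlaps → excluded.
rehearsal [14:40, 15:05] → during → excluded.
snapshot [12:00, 13:20] → before → candidate.
soundcheck [10:30, 16:50] → overlaps → excluded.
sync_call [14:15, 17:45] → during → excluded.
triage [09:50, 12:00] → before → candidate.
Among candidates, earliest end is 07:30 → design_review.

design_review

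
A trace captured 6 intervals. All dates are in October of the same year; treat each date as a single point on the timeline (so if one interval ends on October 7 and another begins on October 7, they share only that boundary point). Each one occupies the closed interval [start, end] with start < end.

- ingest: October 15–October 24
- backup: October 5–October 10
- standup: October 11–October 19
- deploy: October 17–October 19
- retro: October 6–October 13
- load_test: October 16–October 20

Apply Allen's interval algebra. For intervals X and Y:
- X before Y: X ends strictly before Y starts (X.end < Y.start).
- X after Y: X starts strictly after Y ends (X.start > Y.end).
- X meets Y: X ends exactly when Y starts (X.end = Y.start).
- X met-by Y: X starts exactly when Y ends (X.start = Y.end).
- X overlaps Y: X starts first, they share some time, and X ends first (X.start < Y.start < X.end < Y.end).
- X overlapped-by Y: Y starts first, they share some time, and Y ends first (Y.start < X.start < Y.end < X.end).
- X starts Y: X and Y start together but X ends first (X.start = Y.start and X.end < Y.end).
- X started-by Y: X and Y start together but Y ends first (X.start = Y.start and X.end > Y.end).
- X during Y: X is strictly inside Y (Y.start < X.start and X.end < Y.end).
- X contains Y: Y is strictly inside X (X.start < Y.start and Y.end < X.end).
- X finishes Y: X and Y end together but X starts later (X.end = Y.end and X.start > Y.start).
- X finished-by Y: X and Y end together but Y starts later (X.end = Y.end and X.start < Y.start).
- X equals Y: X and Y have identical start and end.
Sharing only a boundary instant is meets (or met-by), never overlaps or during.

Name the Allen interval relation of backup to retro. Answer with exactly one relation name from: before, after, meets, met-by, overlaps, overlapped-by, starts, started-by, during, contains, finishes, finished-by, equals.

backup = [October 5, October 10]; retro = [October 6, October 13].
Compare endpoints: backup.start < retro.start, backup.start < retro.end, backup.end > retro.start, backup.end < retro.end.
That pattern is 'overlaps'.

overlaps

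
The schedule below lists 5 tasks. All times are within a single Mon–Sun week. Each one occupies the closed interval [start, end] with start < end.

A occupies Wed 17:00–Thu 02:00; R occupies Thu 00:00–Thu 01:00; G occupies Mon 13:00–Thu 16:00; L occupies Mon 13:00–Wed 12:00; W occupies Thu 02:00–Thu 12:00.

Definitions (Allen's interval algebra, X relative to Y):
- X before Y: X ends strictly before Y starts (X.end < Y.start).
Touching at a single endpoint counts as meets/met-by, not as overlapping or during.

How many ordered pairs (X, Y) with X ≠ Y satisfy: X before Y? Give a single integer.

Checking all 20 ordered pairs for relation 'before'; matching pairs in alphabetical order:
(L, A): L before A ✓
(L, R): L before R ✓
(L, W): L before W ✓
(R, W): R before W ✓
Count: 4.

4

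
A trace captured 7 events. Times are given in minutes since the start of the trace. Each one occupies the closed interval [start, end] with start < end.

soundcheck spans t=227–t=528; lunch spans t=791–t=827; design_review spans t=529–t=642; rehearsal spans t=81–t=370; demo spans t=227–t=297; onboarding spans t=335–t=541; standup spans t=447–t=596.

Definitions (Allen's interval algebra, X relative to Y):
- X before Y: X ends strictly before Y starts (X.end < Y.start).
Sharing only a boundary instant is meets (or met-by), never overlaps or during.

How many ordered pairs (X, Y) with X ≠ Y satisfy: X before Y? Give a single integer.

12

Checking all 42 ordered pairs for relation 'before'; matching pairs in alphabetical order:
(demo, design_review): demo before design_review ✓
(demo, lunch): demo before lunch ✓
(demo, onboarding): demo before onboarding ✓
(demo, standup): demo before standup ✓
(design_review, lunch): design_review before lunch ✓
(onboarding, lunch): onboarding before lunch ✓
(rehearsal, design_review): rehearsal before design_review ✓
(rehearsal, lunch): rehearsal before lunch ✓
(rehearsal, standup): rehearsal before standup ✓
(soundcheck, design_review): soundcheck before design_review ✓
(soundcheck, lunch): soundcheck before lunch ✓
(standup, lunch): standup before lunch ✓
Count: 12.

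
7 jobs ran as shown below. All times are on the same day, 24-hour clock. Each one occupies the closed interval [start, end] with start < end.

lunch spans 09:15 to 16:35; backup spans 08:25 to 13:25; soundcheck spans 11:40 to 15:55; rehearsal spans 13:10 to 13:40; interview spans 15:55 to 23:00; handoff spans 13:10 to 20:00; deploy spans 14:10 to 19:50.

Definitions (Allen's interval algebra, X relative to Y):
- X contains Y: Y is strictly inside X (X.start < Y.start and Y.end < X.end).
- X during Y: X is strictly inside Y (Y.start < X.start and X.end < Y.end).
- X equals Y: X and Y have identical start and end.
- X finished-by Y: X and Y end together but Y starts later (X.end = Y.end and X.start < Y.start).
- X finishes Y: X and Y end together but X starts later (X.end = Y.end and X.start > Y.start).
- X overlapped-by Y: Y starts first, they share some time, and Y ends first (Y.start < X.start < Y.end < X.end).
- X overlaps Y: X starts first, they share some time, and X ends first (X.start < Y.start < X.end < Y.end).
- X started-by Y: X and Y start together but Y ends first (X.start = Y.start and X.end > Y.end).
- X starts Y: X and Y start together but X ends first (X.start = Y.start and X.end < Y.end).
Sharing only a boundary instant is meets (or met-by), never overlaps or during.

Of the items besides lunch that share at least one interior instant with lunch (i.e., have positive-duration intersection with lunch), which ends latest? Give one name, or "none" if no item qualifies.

interview

Target lunch = [09:15, 16:35].
backup [08:25, 13:25] → overlaps → candidate.
deploy [14:10, 19:50] → overlapped-by → candidate.
handoff [13:10, 20:00] → overlapped-by → candidate.
interview [15:55, 23:00] → overlapped-by → candidate.
rehearsal [13:10, 13:40] → during → candidate.
soundcheck [11:40, 15:55] → during → candidate.
Among candidates, latest end is 23:00 → interview.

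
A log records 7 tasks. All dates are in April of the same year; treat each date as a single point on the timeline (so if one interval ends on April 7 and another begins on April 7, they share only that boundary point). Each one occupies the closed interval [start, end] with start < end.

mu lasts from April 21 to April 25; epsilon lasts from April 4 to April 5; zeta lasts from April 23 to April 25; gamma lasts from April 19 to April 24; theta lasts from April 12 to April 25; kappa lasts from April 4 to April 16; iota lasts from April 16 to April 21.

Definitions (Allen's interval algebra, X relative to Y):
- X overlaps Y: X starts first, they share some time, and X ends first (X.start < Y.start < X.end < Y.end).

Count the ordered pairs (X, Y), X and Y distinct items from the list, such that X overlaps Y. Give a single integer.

4

Checking all 42 ordered pairs for relation 'overlaps'; matching pairs in alphabetical order:
(gamma, mu): gamma overlaps mu ✓
(gamma, zeta): gamma overlaps zeta ✓
(iota, gamma): iota overlaps gamma ✓
(kappa, theta): kappa overlaps theta ✓
Count: 4.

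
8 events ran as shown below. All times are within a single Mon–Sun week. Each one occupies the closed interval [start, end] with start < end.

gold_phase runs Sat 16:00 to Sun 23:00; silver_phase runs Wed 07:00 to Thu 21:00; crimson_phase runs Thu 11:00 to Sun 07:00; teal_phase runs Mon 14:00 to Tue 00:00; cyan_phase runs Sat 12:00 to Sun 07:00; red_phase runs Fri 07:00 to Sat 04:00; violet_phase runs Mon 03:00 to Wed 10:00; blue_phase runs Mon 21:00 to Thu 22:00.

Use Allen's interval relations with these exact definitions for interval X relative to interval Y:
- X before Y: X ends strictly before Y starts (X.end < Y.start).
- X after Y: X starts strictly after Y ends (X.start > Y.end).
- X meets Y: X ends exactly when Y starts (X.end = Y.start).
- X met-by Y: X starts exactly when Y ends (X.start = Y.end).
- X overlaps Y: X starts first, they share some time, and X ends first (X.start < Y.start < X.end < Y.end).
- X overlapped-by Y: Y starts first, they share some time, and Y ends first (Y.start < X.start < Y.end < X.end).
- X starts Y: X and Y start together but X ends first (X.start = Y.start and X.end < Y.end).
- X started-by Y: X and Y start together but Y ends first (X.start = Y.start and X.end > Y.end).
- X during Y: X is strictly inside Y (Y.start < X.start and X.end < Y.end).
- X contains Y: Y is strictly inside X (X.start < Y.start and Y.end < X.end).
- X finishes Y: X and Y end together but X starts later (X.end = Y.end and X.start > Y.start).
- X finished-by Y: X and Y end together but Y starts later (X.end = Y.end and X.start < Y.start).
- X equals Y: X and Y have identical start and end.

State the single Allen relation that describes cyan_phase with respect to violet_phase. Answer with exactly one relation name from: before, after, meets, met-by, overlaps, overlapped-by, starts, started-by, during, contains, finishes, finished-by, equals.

after

cyan_phase = [Sat 12:00, Sun 07:00]; violet_phase = [Mon 03:00, Wed 10:00].
Compare endpoints: cyan_phase.start > violet_phase.start, cyan_phase.start > violet_phase.end, cyan_phase.end > violet_phase.start, cyan_phase.end > violet_phase.end.
That pattern is 'after'.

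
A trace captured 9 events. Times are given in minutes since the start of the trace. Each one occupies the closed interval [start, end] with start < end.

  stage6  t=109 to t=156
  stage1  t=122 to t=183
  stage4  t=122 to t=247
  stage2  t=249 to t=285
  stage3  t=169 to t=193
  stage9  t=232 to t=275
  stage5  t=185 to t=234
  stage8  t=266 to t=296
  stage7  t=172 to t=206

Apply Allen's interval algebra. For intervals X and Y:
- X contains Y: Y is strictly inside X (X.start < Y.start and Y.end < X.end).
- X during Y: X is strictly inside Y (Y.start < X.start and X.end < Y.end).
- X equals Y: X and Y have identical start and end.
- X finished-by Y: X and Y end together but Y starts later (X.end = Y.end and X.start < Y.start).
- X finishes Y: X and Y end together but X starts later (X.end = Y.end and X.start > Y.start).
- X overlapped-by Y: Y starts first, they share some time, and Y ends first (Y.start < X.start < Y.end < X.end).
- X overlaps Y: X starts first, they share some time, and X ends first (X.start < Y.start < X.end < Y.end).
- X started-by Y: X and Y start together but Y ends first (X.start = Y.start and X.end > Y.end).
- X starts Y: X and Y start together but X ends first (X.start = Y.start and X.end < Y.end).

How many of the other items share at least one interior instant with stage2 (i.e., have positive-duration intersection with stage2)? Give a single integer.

2

Target stage2 = [t=249, t=285].
stage1 [t=122, t=183] → before → no.
stage3 [t=169, t=193] → before → no.
stage4 [t=122, t=247] → before → no.
stage5 [t=185, t=234] → before → no.
stage6 [t=109, t=156] → before → no.
stage7 [t=172, t=206] → before → no.
stage8 [t=266, t=296] → overlapped-by → counts.
stage9 [t=232, t=275] → overlaps → counts.
Total: 2.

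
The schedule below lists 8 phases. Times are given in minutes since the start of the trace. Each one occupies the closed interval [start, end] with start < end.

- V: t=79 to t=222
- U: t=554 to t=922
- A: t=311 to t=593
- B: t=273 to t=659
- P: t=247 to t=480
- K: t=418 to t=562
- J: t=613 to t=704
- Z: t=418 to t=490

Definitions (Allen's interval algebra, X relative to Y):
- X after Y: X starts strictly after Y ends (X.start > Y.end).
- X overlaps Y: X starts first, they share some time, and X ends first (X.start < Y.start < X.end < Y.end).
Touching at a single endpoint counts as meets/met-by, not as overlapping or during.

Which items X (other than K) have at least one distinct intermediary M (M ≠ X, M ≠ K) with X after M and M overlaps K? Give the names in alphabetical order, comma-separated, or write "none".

Target K = [t=418, t=562].
Intermediaries M with M overlaps K: P.
Via P — items with X after P: J, U.
Union: J, U.

J, U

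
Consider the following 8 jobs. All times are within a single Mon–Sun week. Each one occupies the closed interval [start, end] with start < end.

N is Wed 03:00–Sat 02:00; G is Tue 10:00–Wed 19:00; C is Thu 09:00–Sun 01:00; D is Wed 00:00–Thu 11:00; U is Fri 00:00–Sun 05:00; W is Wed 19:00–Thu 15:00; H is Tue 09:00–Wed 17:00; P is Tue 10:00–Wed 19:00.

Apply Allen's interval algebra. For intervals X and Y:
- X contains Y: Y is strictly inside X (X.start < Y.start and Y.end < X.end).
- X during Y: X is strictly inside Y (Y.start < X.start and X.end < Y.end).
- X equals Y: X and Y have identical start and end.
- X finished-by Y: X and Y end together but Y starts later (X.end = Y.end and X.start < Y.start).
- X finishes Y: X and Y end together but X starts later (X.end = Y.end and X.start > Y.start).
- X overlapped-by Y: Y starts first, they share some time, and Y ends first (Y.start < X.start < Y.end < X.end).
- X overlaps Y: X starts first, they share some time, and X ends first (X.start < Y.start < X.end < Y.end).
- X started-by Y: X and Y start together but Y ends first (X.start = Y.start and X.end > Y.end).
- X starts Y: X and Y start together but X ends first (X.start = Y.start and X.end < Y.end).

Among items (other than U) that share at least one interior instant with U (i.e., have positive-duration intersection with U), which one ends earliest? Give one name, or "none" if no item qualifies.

Target U = [Fri 00:00, Sun 05:00].
C [Thu 09:00, Sun 01:00] → overlaps → candidate.
D [Wed 00:00, Thu 11:00] → before → excluded.
G [Tue 10:00, Wed 19:00] → before → excluded.
H [Tue 09:00, Wed 17:00] → before → excluded.
N [Wed 03:00, Sat 02:00] → overlaps → candidate.
P [Tue 10:00, Wed 19:00] → before → excluded.
W [Wed 19:00, Thu 15:00] → before → excluded.
Among candidates, earliest end is Sat 02:00 → N.

N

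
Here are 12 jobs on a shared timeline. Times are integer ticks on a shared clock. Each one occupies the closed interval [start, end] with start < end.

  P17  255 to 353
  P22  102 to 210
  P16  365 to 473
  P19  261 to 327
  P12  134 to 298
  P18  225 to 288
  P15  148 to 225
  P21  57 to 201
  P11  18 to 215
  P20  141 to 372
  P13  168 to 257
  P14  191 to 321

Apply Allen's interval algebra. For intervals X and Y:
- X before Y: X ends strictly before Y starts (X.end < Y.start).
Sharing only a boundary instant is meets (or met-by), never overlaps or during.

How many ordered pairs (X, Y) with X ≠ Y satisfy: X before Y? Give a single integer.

22

Checking all 132 ordered pairs for relation 'before'; matching pairs in alphabetical order:
(P11, P16): P11 before P16 ✓
(P11, P17): P11 before P17 ✓
(P11, P18): P11 before P18 ✓
(P11, P19): P11 before P19 ✓
(P12, P16): P12 before P16 ✓
(P13, P16): P13 before P16 ✓
(P13, P19): P13 before P19 ✓
(P14, P16): P14 before P16 ✓
(P15, P16): P15 before P16 ✓
(P15, P17): P15 before P17 ✓
(P15, P19): P15 before P19 ✓
(P17, P16): P17 before P16 ✓
(P18, P16): P18 before P16 ✓
(P19, P16): P19 before P16 ✓
(P21, P16): P21 before P16 ✓
(P21, P17): P21 before P17 ✓
(P21, P18): P21 before P18 ✓
(P21, P19): P21 before P19 ✓
(P22, P16): P22 before P16 ✓
(P22, P17): P22 before P17 ✓
(P22, P18): P22 before P18 ✓
(P22, P19): P22 before P19 ✓
Count: 22.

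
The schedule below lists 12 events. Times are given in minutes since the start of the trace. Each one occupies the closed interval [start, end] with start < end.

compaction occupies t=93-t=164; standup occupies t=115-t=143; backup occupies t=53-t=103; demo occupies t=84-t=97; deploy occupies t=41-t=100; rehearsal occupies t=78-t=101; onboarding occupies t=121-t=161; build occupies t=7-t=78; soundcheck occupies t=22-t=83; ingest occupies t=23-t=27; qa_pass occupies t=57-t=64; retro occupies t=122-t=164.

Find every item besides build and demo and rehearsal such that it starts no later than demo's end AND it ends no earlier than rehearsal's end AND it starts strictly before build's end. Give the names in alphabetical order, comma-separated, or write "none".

Conditions: its start is no later than demo's end (X.start <= t=97) AND its end is no earlier than rehearsal's end (X.end >= t=101) AND its start is strictly before build's end (X.start < t=78).
backup: start t=53 <= t=97? ✓; end t=103 >= t=101? ✓; start t=53 < t=78? ✓ → yes.
compaction: start t=93 <= t=97? ✓; end t=164 >= t=101? ✓; start t=93 < t=78? ✗ → no.
deploy: start t=41 <= t=97? ✓; end t=100 >= t=101? ✗; start t=41 < t=78? ✓ → no.
ingest: start t=23 <= t=97? ✓; end t=27 >= t=101? ✗; start t=23 < t=78? ✓ → no.
onboarding: start t=121 <= t=97? ✗; end t=161 >= t=101? ✓; start t=121 < t=78? ✗ → no.
qa_pass: start t=57 <= t=97? ✓; end t=64 >= t=101? ✗; start t=57 < t=78? ✓ → no.
retro: start t=122 <= t=97? ✗; end t=164 >= t=101? ✓; start t=122 < t=78? ✗ → no.
soundcheck: start t=22 <= t=97? ✓; end t=83 >= t=101? ✗; start t=22 < t=78? ✓ → no.
standup: start t=115 <= t=97? ✗; end t=143 >= t=101? ✓; start t=115 < t=78? ✗ → no.
Result: backup.

backup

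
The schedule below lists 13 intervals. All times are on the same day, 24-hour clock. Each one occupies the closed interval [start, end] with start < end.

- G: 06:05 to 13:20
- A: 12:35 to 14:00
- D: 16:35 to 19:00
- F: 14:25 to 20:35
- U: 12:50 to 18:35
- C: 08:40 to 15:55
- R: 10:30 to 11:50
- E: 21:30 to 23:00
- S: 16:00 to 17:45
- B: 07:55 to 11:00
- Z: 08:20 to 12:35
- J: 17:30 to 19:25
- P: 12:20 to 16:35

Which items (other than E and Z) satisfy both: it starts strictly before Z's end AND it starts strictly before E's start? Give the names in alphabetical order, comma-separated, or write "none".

Conditions: its start is strictly before Z's end (X.start < 12:35) AND its start is strictly before E's start (X.start < 21:30).
A: start 12:35 < 12:35? ✗; start 12:35 < 21:30? ✓ → no.
B: start 07:55 < 12:35? ✓; start 07:55 < 21:30? ✓ → yes.
C: start 08:40 < 12:35? ✓; start 08:40 < 21:30? ✓ → yes.
D: start 16:35 < 12:35? ✗; start 16:35 < 21:30? ✓ → no.
F: start 14:25 < 12:35? ✗; start 14:25 < 21:30? ✓ → no.
G: start 06:05 < 12:35? ✓; start 06:05 < 21:30? ✓ → yes.
J: start 17:30 < 12:35? ✗; start 17:30 < 21:30? ✓ → no.
P: start 12:20 < 12:35? ✓; start 12:20 < 21:30? ✓ → yes.
R: start 10:30 < 12:35? ✓; start 10:30 < 21:30? ✓ → yes.
S: start 16:00 < 12:35? ✗; start 16:00 < 21:30? ✓ → no.
U: start 12:50 < 12:35? ✗; start 12:50 < 21:30? ✓ → no.
Result: B, C, G, P, R.

B, C, G, P, R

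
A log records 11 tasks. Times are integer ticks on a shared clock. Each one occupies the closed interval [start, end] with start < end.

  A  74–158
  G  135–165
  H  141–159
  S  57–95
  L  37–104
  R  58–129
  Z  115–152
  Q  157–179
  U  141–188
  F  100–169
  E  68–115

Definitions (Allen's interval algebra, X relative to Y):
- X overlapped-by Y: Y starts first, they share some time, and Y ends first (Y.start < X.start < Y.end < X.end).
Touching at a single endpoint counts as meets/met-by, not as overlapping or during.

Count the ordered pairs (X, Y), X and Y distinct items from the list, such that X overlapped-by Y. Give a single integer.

25

Checking all 110 ordered pairs for relation 'overlapped-by'; matching pairs in alphabetical order:
(A, E): A overlapped-by E ✓
(A, L): A overlapped-by L ✓
(A, R): A overlapped-by R ✓
(A, S): A overlapped-by S ✓
(E, L): E overlapped-by L ✓
(E, S): E overlapped-by S ✓
(F, A): F overlapped-by A ✓
(F, E): F overlapped-by E ✓
(F, L): F overlapped-by L ✓
(F, R): F overlapped-by R ✓
(G, A): G overlapped-by A ✓
(G, Z): G overlapped-by Z ✓
(H, A): H overlapped-by A ✓
(H, Z): H overlapped-by Z ✓
(Q, A): Q overlapped-by A ✓
(Q, F): Q overlapped-by F ✓
(Q, G): Q overlapped-by G ✓
(Q, H): Q overlapped-by H ✓
(R, L): R overlapped-by L ✓
(R, S): R overlapped-by S ✓
(U, A): U overlapped-by A ✓
(U, F): U overlapped-by F ✓
(U, G): U overlapped-by G ✓
(U, Z): U overlapped-by Z ✓
... plus 1 further pairs not listed.
Count: 25.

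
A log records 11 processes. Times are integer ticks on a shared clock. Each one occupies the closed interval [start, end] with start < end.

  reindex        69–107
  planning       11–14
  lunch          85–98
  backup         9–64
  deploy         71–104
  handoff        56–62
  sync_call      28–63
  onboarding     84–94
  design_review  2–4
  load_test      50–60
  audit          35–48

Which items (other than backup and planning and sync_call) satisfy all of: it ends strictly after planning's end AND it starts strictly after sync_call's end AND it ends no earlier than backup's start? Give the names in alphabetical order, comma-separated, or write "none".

Conditions: its end is strictly after planning's end (X.end > 14) AND its start is strictly after sync_call's end (X.start > 63) AND its end is no earlier than backup's start (X.end >= 9).
audit: end 48 > 14? ✓; start 35 > 63? ✗; end 48 >= 9? ✓ → no.
deploy: end 104 > 14? ✓; start 71 > 63? ✓; end 104 >= 9? ✓ → yes.
design_review: end 4 > 14? ✗; start 2 > 63? ✗; end 4 >= 9? ✗ → no.
handoff: end 62 > 14? ✓; start 56 > 63? ✗; end 62 >= 9? ✓ → no.
load_test: end 60 > 14? ✓; start 50 > 63? ✗; end 60 >= 9? ✓ → no.
lunch: end 98 > 14? ✓; start 85 > 63? ✓; end 98 >= 9? ✓ → yes.
onboarding: end 94 > 14? ✓; start 84 > 63? ✓; end 94 >= 9? ✓ → yes.
reindex: end 107 > 14? ✓; start 69 > 63? ✓; end 107 >= 9? ✓ → yes.
Result: deploy, lunch, onboarding, reindex.

deploy, lunch, onboarding, reindex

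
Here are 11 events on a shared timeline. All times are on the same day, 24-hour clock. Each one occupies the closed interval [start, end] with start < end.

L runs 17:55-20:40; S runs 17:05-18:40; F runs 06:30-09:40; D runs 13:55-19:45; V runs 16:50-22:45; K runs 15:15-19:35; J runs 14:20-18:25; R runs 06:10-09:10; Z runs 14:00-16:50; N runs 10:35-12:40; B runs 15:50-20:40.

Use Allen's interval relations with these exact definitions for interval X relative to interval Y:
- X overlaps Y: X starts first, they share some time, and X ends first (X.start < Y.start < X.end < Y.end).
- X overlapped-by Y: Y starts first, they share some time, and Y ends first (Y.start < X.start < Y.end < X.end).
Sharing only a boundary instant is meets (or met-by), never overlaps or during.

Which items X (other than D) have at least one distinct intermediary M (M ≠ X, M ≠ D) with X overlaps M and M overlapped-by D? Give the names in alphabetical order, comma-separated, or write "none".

B, J, K, S, Z

Target D = [13:55, 19:45].
Intermediaries M with M overlapped-by D: B, L, V.
Via B — items with X overlaps B: J, K, Z.
Via L — items with X overlaps L: J, K, S.
Via V — items with X overlaps V: B, J, K.
Union: B, J, K, S, Z.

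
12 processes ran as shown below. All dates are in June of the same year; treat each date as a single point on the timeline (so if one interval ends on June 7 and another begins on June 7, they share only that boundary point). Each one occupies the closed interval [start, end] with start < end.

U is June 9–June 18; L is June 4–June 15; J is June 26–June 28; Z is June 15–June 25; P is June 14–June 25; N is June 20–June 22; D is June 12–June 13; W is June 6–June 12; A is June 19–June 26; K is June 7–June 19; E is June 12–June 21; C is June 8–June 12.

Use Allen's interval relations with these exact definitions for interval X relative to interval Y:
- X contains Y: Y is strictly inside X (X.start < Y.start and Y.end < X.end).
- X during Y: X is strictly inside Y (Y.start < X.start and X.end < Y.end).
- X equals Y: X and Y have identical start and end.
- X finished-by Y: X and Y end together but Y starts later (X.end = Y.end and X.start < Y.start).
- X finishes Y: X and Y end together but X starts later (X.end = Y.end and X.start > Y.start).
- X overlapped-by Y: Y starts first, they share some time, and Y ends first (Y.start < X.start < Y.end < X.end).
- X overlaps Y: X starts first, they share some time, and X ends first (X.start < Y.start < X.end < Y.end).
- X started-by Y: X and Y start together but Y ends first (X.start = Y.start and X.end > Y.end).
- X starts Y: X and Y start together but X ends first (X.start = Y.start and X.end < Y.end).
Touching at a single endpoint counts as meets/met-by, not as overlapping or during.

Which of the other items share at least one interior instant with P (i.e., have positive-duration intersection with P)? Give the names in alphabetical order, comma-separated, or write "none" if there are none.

A, E, K, L, N, U, Z

Target P = [June 14, June 25].
A [June 19, June 26] → overlapped-by → yes.
C [June 8, June 12] → before → no.
D [June 12, June 13] → before → no.
E [June 12, June 21] → overlaps → yes.
J [June 26, June 28] → after → no.
K [June 7, June 19] → overlaps → yes.
L [June 4, June 15] → overlaps → yes.
N [June 20, June 22] → during → yes.
U [June 9, June 18] → overlaps → yes.
W [June 6, June 12] → before → no.
Z [June 15, June 25] → finishes → yes.
Result: A, E, K, L, N, U, Z.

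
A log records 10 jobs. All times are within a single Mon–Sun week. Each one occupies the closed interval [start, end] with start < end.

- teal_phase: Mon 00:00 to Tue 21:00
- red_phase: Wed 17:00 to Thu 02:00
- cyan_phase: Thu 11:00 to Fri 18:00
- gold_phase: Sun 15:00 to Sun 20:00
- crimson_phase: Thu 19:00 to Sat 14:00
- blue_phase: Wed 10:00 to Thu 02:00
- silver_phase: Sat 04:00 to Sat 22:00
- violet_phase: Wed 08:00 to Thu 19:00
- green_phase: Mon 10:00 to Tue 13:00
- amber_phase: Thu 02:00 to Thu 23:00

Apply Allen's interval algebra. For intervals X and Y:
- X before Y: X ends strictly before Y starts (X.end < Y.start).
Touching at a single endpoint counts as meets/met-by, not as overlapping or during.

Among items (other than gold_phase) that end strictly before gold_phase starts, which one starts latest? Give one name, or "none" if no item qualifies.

silver_phase

Target gold_phase = [Sun 15:00, Sun 20:00].
amber_phase [Thu 02:00, Thu 23:00] → before → candidate.
blue_phase [Wed 10:00, Thu 02:00] → before → candidate.
crimson_phase [Thu 19:00, Sat 14:00] → before → candidate.
cyan_phase [Thu 11:00, Fri 18:00] → before → candidate.
green_phase [Mon 10:00, Tue 13:00] → before → candidate.
red_phase [Wed 17:00, Thu 02:00] → before → candidate.
silver_phase [Sat 04:00, Sat 22:00] → before → candidate.
teal_phase [Mon 00:00, Tue 21:00] → before → candidate.
violet_phase [Wed 08:00, Thu 19:00] → before → candidate.
Among candidates, latest start is Sat 04:00 → silver_phase.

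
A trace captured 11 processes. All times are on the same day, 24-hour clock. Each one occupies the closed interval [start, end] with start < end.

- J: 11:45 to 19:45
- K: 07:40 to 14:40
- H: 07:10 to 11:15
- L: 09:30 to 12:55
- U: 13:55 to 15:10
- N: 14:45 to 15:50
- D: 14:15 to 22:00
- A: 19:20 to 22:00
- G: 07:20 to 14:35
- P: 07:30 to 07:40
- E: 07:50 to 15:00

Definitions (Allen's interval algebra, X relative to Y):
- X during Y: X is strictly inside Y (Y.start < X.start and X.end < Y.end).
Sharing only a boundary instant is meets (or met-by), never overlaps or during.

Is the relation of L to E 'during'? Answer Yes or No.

Yes

L = [09:30, 12:55], E = [07:50, 15:00].
Actual relation of L to E: during.
Asked whether 'during' holds → Yes.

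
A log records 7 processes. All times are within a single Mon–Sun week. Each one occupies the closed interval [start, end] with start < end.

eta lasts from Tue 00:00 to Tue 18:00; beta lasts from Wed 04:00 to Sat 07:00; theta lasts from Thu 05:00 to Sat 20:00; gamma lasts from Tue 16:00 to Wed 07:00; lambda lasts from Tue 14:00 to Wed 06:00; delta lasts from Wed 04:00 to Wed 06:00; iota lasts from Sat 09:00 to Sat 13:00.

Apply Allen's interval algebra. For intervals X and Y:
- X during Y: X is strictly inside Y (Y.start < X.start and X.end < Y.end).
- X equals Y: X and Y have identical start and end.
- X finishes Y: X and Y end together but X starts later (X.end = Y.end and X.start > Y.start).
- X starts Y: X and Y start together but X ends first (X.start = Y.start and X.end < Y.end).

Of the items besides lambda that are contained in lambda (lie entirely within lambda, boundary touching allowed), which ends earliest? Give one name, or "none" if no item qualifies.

delta

Target lambda = [Tue 14:00, Wed 06:00].
beta [Wed 04:00, Sat 07:00] → overlapped-by → excluded.
delta [Wed 04:00, Wed 06:00] → finishes → candidate.
eta [Tue 00:00, Tue 18:00] → overlaps → excluded.
gamma [Tue 16:00, Wed 07:00] → overlapped-by → excluded.
iota [Sat 09:00, Sat 13:00] → after → excluded.
theta [Thu 05:00, Sat 20:00] → after → excluded.
Among candidates, earliest end is Wed 06:00 → delta.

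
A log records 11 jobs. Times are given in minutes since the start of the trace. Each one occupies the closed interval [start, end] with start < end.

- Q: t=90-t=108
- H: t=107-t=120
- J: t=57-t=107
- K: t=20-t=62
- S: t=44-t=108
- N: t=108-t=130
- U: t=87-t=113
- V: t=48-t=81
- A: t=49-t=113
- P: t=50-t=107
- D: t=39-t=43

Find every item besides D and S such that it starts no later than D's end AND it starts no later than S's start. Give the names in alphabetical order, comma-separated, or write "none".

K

Conditions: its start is no later than D's end (X.start <= t=43) AND its start is no later than S's start (X.start <= t=44).
A: start t=49 <= t=43? ✗; start t=49 <= t=44? ✗ → no.
H: start t=107 <= t=43? ✗; start t=107 <= t=44? ✗ → no.
J: start t=57 <= t=43? ✗; start t=57 <= t=44? ✗ → no.
K: start t=20 <= t=43? ✓; start t=20 <= t=44? ✓ → yes.
N: start t=108 <= t=43? ✗; start t=108 <= t=44? ✗ → no.
P: start t=50 <= t=43? ✗; start t=50 <= t=44? ✗ → no.
Q: start t=90 <= t=43? ✗; start t=90 <= t=44? ✗ → no.
U: start t=87 <= t=43? ✗; start t=87 <= t=44? ✗ → no.
V: start t=48 <= t=43? ✗; start t=48 <= t=44? ✗ → no.
Result: K.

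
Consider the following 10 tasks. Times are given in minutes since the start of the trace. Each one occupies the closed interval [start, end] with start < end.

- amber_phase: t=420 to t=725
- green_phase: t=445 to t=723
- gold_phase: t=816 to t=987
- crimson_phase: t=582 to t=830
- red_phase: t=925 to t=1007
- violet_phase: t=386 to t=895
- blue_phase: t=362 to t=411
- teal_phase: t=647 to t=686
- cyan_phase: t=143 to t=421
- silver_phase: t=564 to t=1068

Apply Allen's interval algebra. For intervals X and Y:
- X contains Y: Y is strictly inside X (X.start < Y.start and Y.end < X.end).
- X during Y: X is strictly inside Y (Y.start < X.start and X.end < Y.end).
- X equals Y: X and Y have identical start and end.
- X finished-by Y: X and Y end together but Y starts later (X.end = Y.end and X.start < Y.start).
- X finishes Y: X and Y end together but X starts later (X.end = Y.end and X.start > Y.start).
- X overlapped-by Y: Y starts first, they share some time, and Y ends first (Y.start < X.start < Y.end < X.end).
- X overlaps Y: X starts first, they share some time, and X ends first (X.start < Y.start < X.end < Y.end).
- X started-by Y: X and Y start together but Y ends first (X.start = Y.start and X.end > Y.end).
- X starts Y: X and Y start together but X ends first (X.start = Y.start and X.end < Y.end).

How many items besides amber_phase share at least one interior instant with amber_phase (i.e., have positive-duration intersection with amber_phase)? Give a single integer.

6

Target amber_phase = [t=420, t=725].
blue_phase [t=362, t=411] → before → no.
crimson_phase [t=582, t=830] → overlapped-by → counts.
cyan_phase [t=143, t=421] → overlaps → counts.
gold_phase [t=816, t=987] → after → no.
green_phase [t=445, t=723] → during → counts.
red_phase [t=925, t=1007] → after → no.
silver_phase [t=564, t=1068] → overlapped-by → counts.
teal_phase [t=647, t=686] → during → counts.
violet_phase [t=386, t=895] → contains → counts.
Total: 6.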